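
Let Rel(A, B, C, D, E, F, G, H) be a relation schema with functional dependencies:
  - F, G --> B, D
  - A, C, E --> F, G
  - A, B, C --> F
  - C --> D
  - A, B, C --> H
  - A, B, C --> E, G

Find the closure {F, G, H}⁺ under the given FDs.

{B, D, F, G, H}

Start with {F, G, H}.
F, G --> B, D applies; add {B, D} → now {B, D, F, G, H}.
No further FD applies.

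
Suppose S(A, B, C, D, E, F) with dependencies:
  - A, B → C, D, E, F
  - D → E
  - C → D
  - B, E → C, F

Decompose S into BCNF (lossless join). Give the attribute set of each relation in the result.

{A, B, C}; {B, C, F}; {C, D}; {D, E}

Candidate key of the original relation: {A, B}.
{A, B, C, D, E, F}: {D} determines {D, E} here but is not a superkey — split on D → E, giving {D, E} and {A, B, C, D, F}.
{D, E}: every determinant is a superkey — BCNF.
{A, B, C, D, F}: {C} determines {C, D} here but is not a superkey — split on C → D, giving {C, D} and {A, B, C, F}.
{C, D}: every determinant is a superkey — BCNF.
{A, B, C, F}: {B, C} determines {B, C, F} here but is not a superkey — split on B, C → F, giving {B, C, F} and {A, B, C}.
{B, C, F}: every determinant is a superkey — BCNF.
{A, B, C}: every determinant is a superkey — BCNF.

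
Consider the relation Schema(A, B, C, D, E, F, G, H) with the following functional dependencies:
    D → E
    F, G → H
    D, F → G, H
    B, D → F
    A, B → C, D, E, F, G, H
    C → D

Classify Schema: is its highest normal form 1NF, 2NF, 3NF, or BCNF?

2NF

Candidate key: {A, B}. Prime attributes: {A, B}.
D → E breaks BCNF: {D}⁺ = {D, E}, so {D} is not a superkey.
D → E determines the non-prime attribute {E} from a non-superkey — 3NF is violated.
Checking every proper subset of each key, none determines a non-prime attribute — 2NF is satisfied.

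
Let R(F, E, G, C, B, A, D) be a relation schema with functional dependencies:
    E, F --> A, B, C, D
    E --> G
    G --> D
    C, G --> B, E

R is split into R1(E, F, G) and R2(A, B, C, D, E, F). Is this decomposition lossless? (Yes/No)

Yes

Common attributes: {E, F}; their closure is {A, B, C, D, E, F, G}.
R1 is contained in that closure, so R1 ∩ R2 --> R1 holds and the join is lossless.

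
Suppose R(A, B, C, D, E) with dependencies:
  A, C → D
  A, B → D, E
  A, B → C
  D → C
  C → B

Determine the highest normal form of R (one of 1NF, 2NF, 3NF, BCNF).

Candidate keys: {A, B}, {A, C}, {A, D}. Prime attributes: {A, B, C, D}.
D → C breaks BCNF: {D}⁺ = {B, C, D}, so {D} is not a superkey.
Since {C} ⊆ prime attributes and every other non-superkey FD also has a prime right side, the schema is in 3NF.

3NF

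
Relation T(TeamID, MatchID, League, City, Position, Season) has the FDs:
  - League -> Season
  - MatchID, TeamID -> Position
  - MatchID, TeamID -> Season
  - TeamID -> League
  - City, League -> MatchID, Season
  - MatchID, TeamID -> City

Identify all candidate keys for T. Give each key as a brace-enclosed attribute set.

{City, TeamID}, {MatchID, TeamID}

{TeamID} never appears on the right of any FD, so every key must include it.
{City, TeamID} is a candidate key since {City, TeamID}⁺ = {City, League, MatchID, Position, Season, TeamID} covers every attribute.
{MatchID, TeamID} is a candidate key since {MatchID, TeamID}⁺ = {City, League, MatchID, Position, Season, TeamID} covers every attribute.
No proper subset of any of these is a key, and no other minimal superkey exists.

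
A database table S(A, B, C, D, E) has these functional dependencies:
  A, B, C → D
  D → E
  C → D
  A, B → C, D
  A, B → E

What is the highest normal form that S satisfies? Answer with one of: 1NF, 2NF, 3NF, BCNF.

2NF

Candidate key: {A, B}. Prime attributes: {A, B}.
D → E breaks BCNF: {D}⁺ = {D, E}, so {D} is not a superkey.
D → E has non-prime {E} on the right and a non-superkey on the left, so 3NF fails.
Checking every proper subset of each key, none determines a non-prime attribute — 2NF is satisfied.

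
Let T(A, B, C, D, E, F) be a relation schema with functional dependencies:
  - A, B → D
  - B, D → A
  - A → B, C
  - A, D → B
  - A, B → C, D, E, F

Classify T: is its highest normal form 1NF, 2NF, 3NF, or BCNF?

BCNF

Candidate keys: {A}, {B, D}. Prime attributes: {A, B, D}.
Each dependency's left side is a superkey — BCNF holds.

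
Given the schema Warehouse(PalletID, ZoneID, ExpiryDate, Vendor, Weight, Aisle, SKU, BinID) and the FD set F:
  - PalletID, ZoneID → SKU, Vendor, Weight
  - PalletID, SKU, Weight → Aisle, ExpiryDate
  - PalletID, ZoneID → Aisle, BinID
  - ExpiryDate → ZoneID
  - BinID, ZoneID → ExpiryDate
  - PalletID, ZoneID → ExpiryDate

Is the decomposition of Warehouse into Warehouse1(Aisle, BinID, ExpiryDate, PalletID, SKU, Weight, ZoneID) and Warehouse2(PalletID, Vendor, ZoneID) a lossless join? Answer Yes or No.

Warehouse1 ∩ Warehouse2 = {PalletID, ZoneID}; its closure under F is {Aisle, BinID, ExpiryDate, PalletID, SKU, Vendor, Weight, ZoneID}.
This includes all of Warehouse1, so the common attributes are a superkey of Warehouse1 — the join is lossless.

Yes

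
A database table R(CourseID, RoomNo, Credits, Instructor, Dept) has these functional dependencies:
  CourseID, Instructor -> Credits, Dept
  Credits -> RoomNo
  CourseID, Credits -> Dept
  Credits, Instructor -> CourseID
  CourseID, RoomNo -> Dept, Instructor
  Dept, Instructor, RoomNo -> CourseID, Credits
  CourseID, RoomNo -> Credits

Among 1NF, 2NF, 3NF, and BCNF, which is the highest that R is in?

Candidate keys: {CourseID, Credits}, {CourseID, Instructor}, {CourseID, RoomNo}, {Credits, Instructor}, {Dept, Instructor, RoomNo}. Prime attributes: {CourseID, Credits, Dept, Instructor, RoomNo}.
For Credits -> RoomNo we have {Credits}⁺ = {Credits, RoomNo}; {Credits} is not a superkey, so BCNF fails.
Its right-hand attributes {RoomNo} are all prime, as are those of every other non-superkey FD — the relation is in 3NF.

3NF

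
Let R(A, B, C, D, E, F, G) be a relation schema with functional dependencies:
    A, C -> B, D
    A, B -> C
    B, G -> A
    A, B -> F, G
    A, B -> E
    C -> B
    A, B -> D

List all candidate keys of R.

{A, B}⁺ = {A, B, C, D, E, F, G}, which is every attribute, so {A, B} is a candidate key.
{A, C}⁺ = {A, B, C, D, E, F, G}, which is every attribute, so {A, C} is a candidate key.
{B, G}⁺ = {A, B, C, D, E, F, G}, which is every attribute, so {B, G} is a candidate key.
{C, G}⁺ = {A, B, C, D, E, F, G}, which is every attribute, so {C, G} is a candidate key.
Any other superkey properly contains one of these, so there are no further candidate keys.

{A, B}, {A, C}, {B, G}, {C, G}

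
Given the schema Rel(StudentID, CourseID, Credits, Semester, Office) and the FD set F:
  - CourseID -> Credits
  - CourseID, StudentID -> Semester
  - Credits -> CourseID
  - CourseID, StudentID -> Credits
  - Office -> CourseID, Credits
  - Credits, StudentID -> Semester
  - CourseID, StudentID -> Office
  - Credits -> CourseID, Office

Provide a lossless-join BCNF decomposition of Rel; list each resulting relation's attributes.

{CourseID, Credits, Office}; {CourseID, Semester, StudentID}

Candidate keys of the original relation: {CourseID, StudentID}, {Credits, StudentID}, {Office, StudentID}.
{CourseID, Credits, Office, Semester, StudentID}: {CourseID} determines {CourseID, Credits, Office} here but is not a superkey — split on CourseID -> Credits, Office, giving {CourseID, Credits, Office} and {CourseID, Semester, StudentID}.
{CourseID, Credits, Office} is in BCNF.
{CourseID, Semester, StudentID} is in BCNF.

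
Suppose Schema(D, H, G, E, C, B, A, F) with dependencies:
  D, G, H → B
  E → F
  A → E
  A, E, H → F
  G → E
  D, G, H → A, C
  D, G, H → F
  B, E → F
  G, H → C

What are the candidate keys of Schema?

{D, G, H} never appear on the right of any FD, so every key must include all of them.
{D, G, H}⁺ = {A, B, C, D, E, F, G, H}, which is every attribute, so {D, G, H} is a candidate key.
No smaller or unrelated set reaches every attribute, so there are no other keys.

{D, G, H}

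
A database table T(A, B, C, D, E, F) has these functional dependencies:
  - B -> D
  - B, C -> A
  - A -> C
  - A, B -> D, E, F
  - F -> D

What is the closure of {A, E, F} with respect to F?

{A, C, D, E, F}

Start with {A, E, F}.
A -> C applies; add {C} → now {A, C, E, F}.
F -> D applies; add {D} → now {A, C, D, E, F}.
No further FD applies.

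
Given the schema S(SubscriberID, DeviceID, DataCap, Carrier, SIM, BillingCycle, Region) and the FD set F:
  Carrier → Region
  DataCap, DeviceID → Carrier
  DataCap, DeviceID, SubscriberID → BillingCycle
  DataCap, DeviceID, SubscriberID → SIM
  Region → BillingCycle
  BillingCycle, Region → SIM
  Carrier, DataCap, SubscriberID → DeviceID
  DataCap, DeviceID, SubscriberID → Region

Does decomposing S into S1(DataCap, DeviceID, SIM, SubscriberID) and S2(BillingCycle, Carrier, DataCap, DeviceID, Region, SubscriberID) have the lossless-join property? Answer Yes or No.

Common attributes: {DataCap, DeviceID, SubscriberID}; their closure is {BillingCycle, Carrier, DataCap, DeviceID, Region, SIM, SubscriberID}.
S1 is contained in that closure, so S1 ∩ S2 → S1 holds and the join is lossless.

Yes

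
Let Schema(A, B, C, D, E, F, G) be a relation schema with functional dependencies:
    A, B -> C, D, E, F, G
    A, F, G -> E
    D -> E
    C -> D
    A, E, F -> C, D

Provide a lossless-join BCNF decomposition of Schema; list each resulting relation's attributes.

Candidate key of the original relation: {A, B}.
In {A, B, C, D, E, F, G}, {A, F, G} is not a superkey ({A, F, G}⁺ restricted to this set is {A, C, D, E, F, G}), so split on A, F, G -> C, D, E into {A, C, D, E, F, G} and {A, B, F, G}.
In {A, C, D, E, F, G}, {D} is not a superkey ({D}⁺ restricted to this set is {D, E}), so split on D -> E into {D, E} and {A, C, D, F, G}.
{D, E}: every determinant is a superkey — BCNF.
In {A, C, D, F, G}, {C} is not a superkey ({C}⁺ restricted to this set is {C, D}), so split on C -> D into {C, D} and {A, C, F, G}.
{C, D}: every determinant is a superkey — BCNF.
{A, C, F, G}: every determinant is a superkey — BCNF.
{A, B, F, G}: every determinant is a superkey — BCNF.

{A, B, F, G}; {A, C, F, G}; {C, D}; {D, E}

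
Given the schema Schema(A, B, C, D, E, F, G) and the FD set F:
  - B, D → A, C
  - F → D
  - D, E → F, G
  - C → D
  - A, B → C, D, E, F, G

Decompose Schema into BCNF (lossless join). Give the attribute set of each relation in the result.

Candidate keys of the original relation: {A, B}, {B, C}, {B, D}, {B, F}.
In {A, B, C, D, E, F, G}, {F} is not a superkey ({F}⁺ restricted to this set is {D, F}), so split on F → D into {D, F} and {A, B, C, E, F, G}.
{D, F} is in BCNF.
In {A, B, C, E, F, G}, {C, E} is not a superkey ({C, E}⁺ restricted to this set is {C, E, F, G}), so split on C, E → F, G into {C, E, F, G} and {A, B, C, E}.
In {C, E, F, G}, {E, F} is not a superkey ({E, F}⁺ restricted to this set is {E, F, G}), so split on E, F → G into {E, F, G} and {C, E, F}.
{E, F, G} is in BCNF.
{C, E, F} is in BCNF.
{A, B, C, E} is in BCNF.

{A, B, C, E}; {C, E, F}; {D, F}; {E, F, G}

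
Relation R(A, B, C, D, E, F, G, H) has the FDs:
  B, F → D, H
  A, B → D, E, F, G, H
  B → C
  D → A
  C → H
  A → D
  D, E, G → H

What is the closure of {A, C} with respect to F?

Start with {A, C}.
C → H applies; add {H} → now {A, C, H}.
A → D applies; add {D} → now {A, C, D, H}.
No further FD applies.

{A, C, D, H}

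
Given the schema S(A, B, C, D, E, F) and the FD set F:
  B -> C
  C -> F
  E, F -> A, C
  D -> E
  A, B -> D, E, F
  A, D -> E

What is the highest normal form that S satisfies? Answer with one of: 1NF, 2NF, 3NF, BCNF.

Candidate keys: {A, B}, {B, D}, {B, E}. Prime attributes: {A, B, D, E}.
B -> C: {B}⁺ = {B, C, F}, which is not all of the attributes, so the left side is not a superkey — BCNF is violated.
B -> C has non-prime {C} on the right and a non-superkey on the left, so 3NF fails.
Since {B} ⊂ {A, B} and {B}⁺ ⊇ {C, F} with {C, F} non-prime, there is a partial dependency; 2NF fails.

1NF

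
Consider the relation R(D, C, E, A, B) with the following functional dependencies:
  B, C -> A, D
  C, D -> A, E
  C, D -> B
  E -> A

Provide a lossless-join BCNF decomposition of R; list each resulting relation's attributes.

{A, E}; {B, C, D, E}

Candidate keys of the original relation: {B, C}, {C, D}.
Within {A, B, C, D, E}: {E}⁺ ∩ {A, B, C, D, E} = {A, E}, not the whole set, so E -> A violates BCNF; decompose into {A, E} and {B, C, D, E}.
{A, E}: every determinant is a superkey — BCNF.
{B, C, D, E}: every determinant is a superkey — BCNF.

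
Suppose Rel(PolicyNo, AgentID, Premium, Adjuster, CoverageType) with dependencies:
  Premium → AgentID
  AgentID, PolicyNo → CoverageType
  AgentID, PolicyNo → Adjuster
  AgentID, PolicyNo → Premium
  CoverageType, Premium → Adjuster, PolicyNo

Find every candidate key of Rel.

{AgentID, PolicyNo}⁺ = {Adjuster, AgentID, CoverageType, PolicyNo, Premium}, which is every attribute, so {AgentID, PolicyNo} is a candidate key.
{CoverageType, Premium}⁺ = {Adjuster, AgentID, CoverageType, PolicyNo, Premium}, which is every attribute, so {CoverageType, Premium} is a candidate key.
{PolicyNo, Premium}⁺ = {Adjuster, AgentID, CoverageType, PolicyNo, Premium}, which is every attribute, so {PolicyNo, Premium} is a candidate key.
No proper subset of any of these is a key, and no other minimal superkey exists.

{AgentID, PolicyNo}, {CoverageType, Premium}, {PolicyNo, Premium}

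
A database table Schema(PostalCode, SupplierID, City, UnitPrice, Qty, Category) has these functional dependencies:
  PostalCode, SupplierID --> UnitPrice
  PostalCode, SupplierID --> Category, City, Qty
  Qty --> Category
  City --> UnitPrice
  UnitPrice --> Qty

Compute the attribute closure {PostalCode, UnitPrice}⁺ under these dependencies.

{Category, PostalCode, Qty, UnitPrice}

Start with {PostalCode, UnitPrice}.
UnitPrice --> Qty applies; add {Qty} → now {PostalCode, Qty, UnitPrice}.
Qty --> Category applies; add {Category} → now {Category, PostalCode, Qty, UnitPrice}.
No further FD applies.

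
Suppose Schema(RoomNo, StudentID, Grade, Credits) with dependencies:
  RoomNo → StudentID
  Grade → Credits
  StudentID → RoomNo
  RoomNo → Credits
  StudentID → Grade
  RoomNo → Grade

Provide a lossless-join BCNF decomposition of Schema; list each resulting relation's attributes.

Candidate keys of the original relation: {RoomNo}, {StudentID}.
In {Credits, Grade, RoomNo, StudentID}, {Grade} is not a superkey ({Grade}⁺ restricted to this set is {Credits, Grade}), so split on Grade → Credits into {Credits, Grade} and {Grade, RoomNo, StudentID}.
{Credits, Grade}: every determinant is a superkey — BCNF.
{Grade, RoomNo, StudentID}: every determinant is a superkey — BCNF.

{Credits, Grade}; {Grade, RoomNo, StudentID}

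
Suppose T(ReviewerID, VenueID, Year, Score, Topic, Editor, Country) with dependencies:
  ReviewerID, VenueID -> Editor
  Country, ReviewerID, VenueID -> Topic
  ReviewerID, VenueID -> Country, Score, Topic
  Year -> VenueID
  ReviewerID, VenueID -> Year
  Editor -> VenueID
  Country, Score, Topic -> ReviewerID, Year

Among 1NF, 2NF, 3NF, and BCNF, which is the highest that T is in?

3NF

Candidate keys: {Country, Score, Topic}, {Editor, ReviewerID}, {ReviewerID, VenueID}, {ReviewerID, Year}. Prime attributes: {Country, Editor, ReviewerID, Score, Topic, VenueID, Year}.
For Year -> VenueID we have {Year}⁺ = {VenueID, Year}; {Year} is not a superkey, so BCNF fails.
Since {VenueID} ⊆ prime attributes and every other non-superkey FD also has a prime right side, the schema is in 3NF.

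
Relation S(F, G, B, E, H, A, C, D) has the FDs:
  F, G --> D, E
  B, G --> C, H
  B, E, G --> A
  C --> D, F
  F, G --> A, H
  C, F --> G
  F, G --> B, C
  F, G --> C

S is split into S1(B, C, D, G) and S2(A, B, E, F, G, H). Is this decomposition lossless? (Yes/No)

Yes

S1 ∩ S2 = {B, G}; its closure under F is {A, B, C, D, E, F, G, H}.
S1 is contained in that closure, so S1 ∩ S2 --> S1 holds and the join is lossless.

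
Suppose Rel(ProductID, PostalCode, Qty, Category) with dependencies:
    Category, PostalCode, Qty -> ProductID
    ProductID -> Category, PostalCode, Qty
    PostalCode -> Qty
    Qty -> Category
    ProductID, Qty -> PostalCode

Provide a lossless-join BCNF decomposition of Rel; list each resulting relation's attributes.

Candidate keys of the original relation: {PostalCode}, {ProductID}.
In {Category, PostalCode, ProductID, Qty}, {Qty} is not a superkey ({Qty}⁺ restricted to this set is {Category, Qty}), so split on Qty -> Category into {Category, Qty} and {PostalCode, ProductID, Qty}.
{Category, Qty}: every determinant is a superkey — BCNF.
{PostalCode, ProductID, Qty}: every determinant is a superkey — BCNF.

{Category, Qty}; {PostalCode, ProductID, Qty}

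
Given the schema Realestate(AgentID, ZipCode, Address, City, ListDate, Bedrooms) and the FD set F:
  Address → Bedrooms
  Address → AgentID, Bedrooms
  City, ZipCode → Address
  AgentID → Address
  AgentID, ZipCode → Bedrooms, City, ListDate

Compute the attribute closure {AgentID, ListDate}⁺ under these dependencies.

Start with {AgentID, ListDate}.
AgentID → Address applies; add {Address} → now {Address, AgentID, ListDate}.
Address → Bedrooms applies; add {Bedrooms} → now {Address, AgentID, Bedrooms, ListDate}.
No further FD applies.

{Address, AgentID, Bedrooms, ListDate}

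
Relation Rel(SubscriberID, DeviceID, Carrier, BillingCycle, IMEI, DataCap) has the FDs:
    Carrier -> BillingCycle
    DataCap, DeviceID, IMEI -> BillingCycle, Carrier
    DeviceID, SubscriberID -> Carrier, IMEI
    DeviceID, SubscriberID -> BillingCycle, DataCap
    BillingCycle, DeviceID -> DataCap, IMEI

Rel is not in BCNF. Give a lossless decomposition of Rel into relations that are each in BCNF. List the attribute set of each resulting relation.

Candidate key of the original relation: {DeviceID, SubscriberID}.
In {BillingCycle, Carrier, DataCap, DeviceID, IMEI, SubscriberID}, {Carrier} is not a superkey ({Carrier}⁺ restricted to this set is {BillingCycle, Carrier}), so split on Carrier -> BillingCycle into {BillingCycle, Carrier} and {Carrier, DataCap, DeviceID, IMEI, SubscriberID}.
{BillingCycle, Carrier}: every determinant is a superkey — BCNF.
In {Carrier, DataCap, DeviceID, IMEI, SubscriberID}, {DataCap, DeviceID, IMEI} is not a superkey ({DataCap, DeviceID, IMEI}⁺ restricted to this set is {Carrier, DataCap, DeviceID, IMEI}), so split on DataCap, DeviceID, IMEI -> Carrier into {Carrier, DataCap, DeviceID, IMEI} and {DataCap, DeviceID, IMEI, SubscriberID}.
{Carrier, DataCap, DeviceID, IMEI}: every determinant is a superkey — BCNF.
{DataCap, DeviceID, IMEI, SubscriberID}: every determinant is a superkey — BCNF.

{BillingCycle, Carrier}; {Carrier, DataCap, DeviceID, IMEI}; {DataCap, DeviceID, IMEI, SubscriberID}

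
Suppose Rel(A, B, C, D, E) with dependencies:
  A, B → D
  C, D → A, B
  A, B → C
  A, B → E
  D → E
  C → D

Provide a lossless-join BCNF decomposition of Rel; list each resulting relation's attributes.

Candidate keys of the original relation: {A, B}, {C}.
{A, B, C, D, E}: {D} determines {D, E} here but is not a superkey — split on D → E, giving {D, E} and {A, B, C, D}.
{D, E}: every determinant is a superkey — BCNF.
{A, B, C, D}: every determinant is a superkey — BCNF.

{A, B, C, D}; {D, E}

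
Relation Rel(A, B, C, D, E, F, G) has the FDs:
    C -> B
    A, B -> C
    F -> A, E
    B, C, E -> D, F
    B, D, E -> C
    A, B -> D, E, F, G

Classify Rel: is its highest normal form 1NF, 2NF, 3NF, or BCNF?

Candidate keys: {A, B}, {A, C}, {B, D, E}, {B, F}, {C, E}, {C, F}. Prime attributes: {A, B, C, D, E, F}.
For C -> B we have {C}⁺ = {B, C}; {C} is not a superkey, so BCNF fails.
Its right-hand attributes {B} are all prime, as are those of every other non-superkey FD — the relation is in 3NF.

3NF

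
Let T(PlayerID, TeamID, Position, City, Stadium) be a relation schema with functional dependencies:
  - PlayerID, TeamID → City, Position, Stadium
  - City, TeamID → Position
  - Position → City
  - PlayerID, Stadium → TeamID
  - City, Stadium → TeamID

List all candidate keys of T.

{PlayerID, Stadium}, {PlayerID, TeamID}

No FD produces {PlayerID}, so it must be in every candidate key.
{PlayerID, Stadium} is a candidate key since {PlayerID, Stadium}⁺ = {City, PlayerID, Position, Stadium, TeamID} covers every attribute.
{PlayerID, TeamID} is a candidate key since {PlayerID, TeamID}⁺ = {City, PlayerID, Position, Stadium, TeamID} covers every attribute.
Any other superkey properly contains one of these, so there are no further candidate keys.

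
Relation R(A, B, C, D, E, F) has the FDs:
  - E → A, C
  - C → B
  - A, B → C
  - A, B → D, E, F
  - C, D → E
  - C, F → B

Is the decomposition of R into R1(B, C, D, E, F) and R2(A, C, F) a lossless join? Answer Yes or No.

R1 ∩ R2 = {C, F}; its closure under F is {B, C, F}.
Neither R1 nor R2 is contained in that closure, so the decomposition is lossy.

No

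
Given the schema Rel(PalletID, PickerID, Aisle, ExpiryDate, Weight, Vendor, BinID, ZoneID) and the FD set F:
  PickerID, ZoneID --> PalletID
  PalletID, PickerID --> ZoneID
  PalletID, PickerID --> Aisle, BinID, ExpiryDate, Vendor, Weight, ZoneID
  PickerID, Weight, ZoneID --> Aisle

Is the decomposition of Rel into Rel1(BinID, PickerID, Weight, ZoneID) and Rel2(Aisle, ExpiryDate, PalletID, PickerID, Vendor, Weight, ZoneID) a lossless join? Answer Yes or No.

Common attributes: {PickerID, Weight, ZoneID}; their closure is {Aisle, BinID, ExpiryDate, PalletID, PickerID, Vendor, Weight, ZoneID}.
This includes all of Rel1, so the common attributes are a superkey of Rel1 — the join is lossless.

Yes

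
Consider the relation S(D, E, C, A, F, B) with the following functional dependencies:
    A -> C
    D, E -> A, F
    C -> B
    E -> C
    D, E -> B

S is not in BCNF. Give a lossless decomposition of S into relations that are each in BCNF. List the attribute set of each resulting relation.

Candidate key of the original relation: {D, E}.
Within {A, B, C, D, E, F}: {A}⁺ ∩ {A, B, C, D, E, F} = {A, B, C}, not the whole set, so A -> B, C violates BCNF; decompose into {A, B, C} and {A, D, E, F}.
Within {A, B, C}: {C}⁺ ∩ {A, B, C} = {B, C}, not the whole set, so C -> B violates BCNF; decompose into {B, C} and {A, C}.
{B, C}: every determinant is a superkey — BCNF.
{A, C}: every determinant is a superkey — BCNF.
{A, D, E, F}: every determinant is a superkey — BCNF.

{A, C}; {A, D, E, F}; {B, C}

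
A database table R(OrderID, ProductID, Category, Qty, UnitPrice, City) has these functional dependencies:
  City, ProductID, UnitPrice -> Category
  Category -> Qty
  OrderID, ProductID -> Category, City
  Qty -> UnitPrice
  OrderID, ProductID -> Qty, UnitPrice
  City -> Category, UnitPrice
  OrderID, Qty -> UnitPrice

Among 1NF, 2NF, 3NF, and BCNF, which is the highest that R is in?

2NF

Candidate key: {OrderID, ProductID}. Prime attributes: {OrderID, ProductID}.
City, ProductID, UnitPrice -> Category: {City, ProductID, UnitPrice}⁺ = {Category, City, ProductID, Qty, UnitPrice}, which is not all of the attributes, so the left side is not a superkey — BCNF is violated.
Because {Category} is non-prime and the left side of City, ProductID, UnitPrice -> Category is not a superkey, the relation is not in 3NF.
No non-prime attribute depends on a proper subset of any candidate key, so 2NF holds.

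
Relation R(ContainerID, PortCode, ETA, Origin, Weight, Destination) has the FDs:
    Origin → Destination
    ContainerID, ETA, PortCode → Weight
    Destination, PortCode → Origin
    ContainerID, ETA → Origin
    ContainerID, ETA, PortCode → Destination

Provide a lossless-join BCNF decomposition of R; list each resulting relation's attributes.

{ContainerID, ETA, Origin}; {ContainerID, ETA, PortCode, Weight}; {Destination, Origin}

Candidate key of the original relation: {ContainerID, ETA, PortCode}.
{ContainerID, Destination, ETA, Origin, PortCode, Weight}: {Origin} determines {Destination, Origin} here but is not a superkey — split on Origin → Destination, giving {Destination, Origin} and {ContainerID, ETA, Origin, PortCode, Weight}.
{Destination, Origin} is in BCNF.
{ContainerID, ETA, Origin, PortCode, Weight}: {ContainerID, ETA} determines {ContainerID, ETA, Origin} here but is not a superkey — split on ContainerID, ETA → Origin, giving {ContainerID, ETA, Origin} and {ContainerID, ETA, PortCode, Weight}.
{ContainerID, ETA, Origin} is in BCNF.
{ContainerID, ETA, PortCode, Weight} is in BCNF.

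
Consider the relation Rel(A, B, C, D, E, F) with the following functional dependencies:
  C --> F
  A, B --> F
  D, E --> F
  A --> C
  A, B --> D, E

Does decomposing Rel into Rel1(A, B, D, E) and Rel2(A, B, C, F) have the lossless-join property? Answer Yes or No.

Yes

Common attributes: {A, B}; their closure is {A, B, C, D, E, F}.
This includes all of Rel1, so the common attributes are a superkey of Rel1 — the join is lossless.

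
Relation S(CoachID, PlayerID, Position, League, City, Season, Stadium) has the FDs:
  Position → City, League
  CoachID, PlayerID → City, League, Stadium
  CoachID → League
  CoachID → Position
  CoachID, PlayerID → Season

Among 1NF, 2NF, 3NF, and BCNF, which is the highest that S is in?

Candidate key: {CoachID, PlayerID}. Prime attributes: {CoachID, PlayerID}.
For Position → City, League we have {Position}⁺ = {City, League, Position}; {Position} is not a superkey, so BCNF fails.
Position → City, League determines the non-prime attributes {City, League} from a non-superkey — 3NF is violated.
Since {CoachID} ⊂ {CoachID, PlayerID} and {CoachID}⁺ ⊇ {City, League, Position} with {City, League, Position} non-prime, there is a partial dependency; 2NF fails.

1NF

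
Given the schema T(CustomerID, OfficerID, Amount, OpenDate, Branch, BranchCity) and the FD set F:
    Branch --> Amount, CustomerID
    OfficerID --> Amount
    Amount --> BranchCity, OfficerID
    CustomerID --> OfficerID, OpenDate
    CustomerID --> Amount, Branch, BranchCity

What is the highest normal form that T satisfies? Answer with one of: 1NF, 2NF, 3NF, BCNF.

Candidate keys: {Branch}, {CustomerID}. Prime attributes: {Branch, CustomerID}.
OfficerID --> Amount breaks BCNF: {OfficerID}⁺ = {Amount, BranchCity, OfficerID}, so {OfficerID} is not a superkey.
OfficerID --> Amount determines the non-prime attribute {Amount} from a non-superkey — 3NF is violated.
Every candidate key is a single attribute, so no partial dependency is possible; 2NF holds.

2NF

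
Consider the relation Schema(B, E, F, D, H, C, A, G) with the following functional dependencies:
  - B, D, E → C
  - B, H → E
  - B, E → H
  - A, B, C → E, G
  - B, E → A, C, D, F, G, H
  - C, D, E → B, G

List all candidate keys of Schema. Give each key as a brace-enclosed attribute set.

Closure of {B, E} is {A, B, C, D, E, F, G, H}, the whole schema; {B, E} is a candidate key.
Closure of {B, H} is {A, B, C, D, E, F, G, H}, the whole schema; {B, H} is a candidate key.
Closure of {A, B, C} is {A, B, C, D, E, F, G, H}, the whole schema; {A, B, C} is a candidate key.
Closure of {C, D, E} is {A, B, C, D, E, F, G, H}, the whole schema; {C, D, E} is a candidate key.
Any other superkey properly contains one of these, so there are no further candidate keys.

{A, B, C}, {B, E}, {B, H}, {C, D, E}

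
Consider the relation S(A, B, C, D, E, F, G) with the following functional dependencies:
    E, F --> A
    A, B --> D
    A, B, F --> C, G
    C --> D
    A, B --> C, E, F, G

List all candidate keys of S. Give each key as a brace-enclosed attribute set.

{A, B}, {B, E, F}

Attributes never on any right-hand side: {B} — every candidate key must contain it.
{A, B}⁺ = {A, B, C, D, E, F, G} — all of the relation — so {A, B} is a candidate key.
{B, E, F}⁺ = {A, B, C, D, E, F, G} — all of the relation — so {B, E, F} is a candidate key.
These are minimal and exhaustive — every other superkey contains one of them.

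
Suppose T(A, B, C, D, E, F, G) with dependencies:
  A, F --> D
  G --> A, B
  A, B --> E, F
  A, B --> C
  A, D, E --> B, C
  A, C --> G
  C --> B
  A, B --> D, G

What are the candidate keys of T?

{A, B}, {A, C}, {A, D, E}, {A, E, F}, {G}

{G}⁺ = {A, B, C, D, E, F, G} — all of the relation — so {G} is a candidate key.
{A, B}⁺ = {A, B, C, D, E, F, G} — all of the relation — so {A, B} is a candidate key.
{A, C}⁺ = {A, B, C, D, E, F, G} — all of the relation — so {A, C} is a candidate key.
{A, D, E}⁺ = {A, B, C, D, E, F, G} — all of the relation — so {A, D, E} is a candidate key.
{A, E, F}⁺ = {A, B, C, D, E, F, G} — all of the relation — so {A, E, F} is a candidate key.
Any other superkey properly contains one of these, so there are no further candidate keys.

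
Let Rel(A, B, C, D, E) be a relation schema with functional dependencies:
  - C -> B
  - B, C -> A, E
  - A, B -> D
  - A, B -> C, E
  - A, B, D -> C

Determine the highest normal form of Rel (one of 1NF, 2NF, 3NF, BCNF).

Candidate keys: {A, B}, {C}. Prime attributes: {A, B, C}.
Every FD has a superkey on the left, so the relation is in BCNF.

BCNF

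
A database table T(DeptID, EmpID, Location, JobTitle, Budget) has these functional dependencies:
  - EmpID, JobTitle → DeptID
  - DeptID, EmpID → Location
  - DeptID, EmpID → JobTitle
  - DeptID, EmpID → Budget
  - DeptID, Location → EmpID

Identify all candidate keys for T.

{DeptID, EmpID}, {DeptID, Location}, {EmpID, JobTitle}

{DeptID, EmpID}⁺ = {Budget, DeptID, EmpID, JobTitle, Location} — all of the relation — so {DeptID, EmpID} is a candidate key.
{DeptID, Location}⁺ = {Budget, DeptID, EmpID, JobTitle, Location} — all of the relation — so {DeptID, Location} is a candidate key.
{EmpID, JobTitle}⁺ = {Budget, DeptID, EmpID, JobTitle, Location} — all of the relation — so {EmpID, JobTitle} is a candidate key.
No proper subset of any of these is a key, and no other minimal superkey exists.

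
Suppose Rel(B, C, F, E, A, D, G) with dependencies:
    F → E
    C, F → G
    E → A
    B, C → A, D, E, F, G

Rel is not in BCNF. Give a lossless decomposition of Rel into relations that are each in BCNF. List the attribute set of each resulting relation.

Candidate key of the original relation: {B, C}.
In {A, B, C, D, E, F, G}, {F} is not a superkey ({F}⁺ restricted to this set is {A, E, F}), so split on F → A, E into {A, E, F} and {B, C, D, F, G}.
In {A, E, F}, {E} is not a superkey ({E}⁺ restricted to this set is {A, E}), so split on E → A into {A, E} and {E, F}.
{A, E} is in BCNF.
{E, F} is in BCNF.
In {B, C, D, F, G}, {C, F} is not a superkey ({C, F}⁺ restricted to this set is {C, F, G}), so split on C, F → G into {C, F, G} and {B, C, D, F}.
{C, F, G} is in BCNF.
{B, C, D, F} is in BCNF.

{A, E}; {B, C, D, F}; {C, F, G}; {E, F}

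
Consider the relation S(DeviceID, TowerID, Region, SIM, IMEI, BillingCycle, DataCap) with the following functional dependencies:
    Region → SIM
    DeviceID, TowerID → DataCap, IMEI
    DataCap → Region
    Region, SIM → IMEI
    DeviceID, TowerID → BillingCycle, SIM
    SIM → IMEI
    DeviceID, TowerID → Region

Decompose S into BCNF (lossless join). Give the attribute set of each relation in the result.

Candidate key of the original relation: {DeviceID, TowerID}.
{BillingCycle, DataCap, DeviceID, IMEI, Region, SIM, TowerID}: {Region} determines {IMEI, Region, SIM} here but is not a superkey — split on Region → IMEI, SIM, giving {IMEI, Region, SIM} and {BillingCycle, DataCap, DeviceID, Region, TowerID}.
{IMEI, Region, SIM}: {SIM} determines {IMEI, SIM} here but is not a superkey — split on SIM → IMEI, giving {IMEI, SIM} and {Region, SIM}.
{IMEI, SIM}: every determinant is a superkey — BCNF.
{Region, SIM}: every determinant is a superkey — BCNF.
{BillingCycle, DataCap, DeviceID, Region, TowerID}: {DataCap} determines {DataCap, Region} here but is not a superkey — split on DataCap → Region, giving {DataCap, Region} and {BillingCycle, DataCap, DeviceID, TowerID}.
{DataCap, Region}: every determinant is a superkey — BCNF.
{BillingCycle, DataCap, DeviceID, TowerID}: every determinant is a superkey — BCNF.

{BillingCycle, DataCap, DeviceID, TowerID}; {DataCap, Region}; {IMEI, SIM}; {Region, SIM}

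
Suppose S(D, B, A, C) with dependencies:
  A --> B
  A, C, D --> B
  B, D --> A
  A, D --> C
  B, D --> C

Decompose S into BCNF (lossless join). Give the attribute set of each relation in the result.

{A, B}; {A, C, D}

Candidate keys of the original relation: {A, D}, {B, D}.
Within {A, B, C, D}: {A}⁺ ∩ {A, B, C, D} = {A, B}, not the whole set, so A --> B violates BCNF; decompose into {A, B} and {A, C, D}.
{A, B} is in BCNF.
{A, C, D} is in BCNF.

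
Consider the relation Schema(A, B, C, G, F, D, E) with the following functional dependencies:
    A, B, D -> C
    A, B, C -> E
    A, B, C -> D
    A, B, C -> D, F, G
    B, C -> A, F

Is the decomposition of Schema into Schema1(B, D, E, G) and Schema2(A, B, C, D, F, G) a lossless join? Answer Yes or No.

Common attributes: {B, D, G}; their closure is {B, D, G}.
Neither Schema1 nor Schema2 is contained in that closure, so the decomposition is lossy.

No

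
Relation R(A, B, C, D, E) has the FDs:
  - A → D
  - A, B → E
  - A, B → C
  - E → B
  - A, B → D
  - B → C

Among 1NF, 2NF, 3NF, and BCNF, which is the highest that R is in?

1NF

Candidate keys: {A, B}, {A, E}. Prime attributes: {A, B, E}.
For A → D we have {A}⁺ = {A, D}; {A} is not a superkey, so BCNF fails.
A → D determines the non-prime attribute {D} from a non-superkey — 3NF is violated.
{A} is a proper subset of the key {A, B}, and {A}⁺ contains the non-prime attribute {D} — a partial dependency, so 2NF is violated.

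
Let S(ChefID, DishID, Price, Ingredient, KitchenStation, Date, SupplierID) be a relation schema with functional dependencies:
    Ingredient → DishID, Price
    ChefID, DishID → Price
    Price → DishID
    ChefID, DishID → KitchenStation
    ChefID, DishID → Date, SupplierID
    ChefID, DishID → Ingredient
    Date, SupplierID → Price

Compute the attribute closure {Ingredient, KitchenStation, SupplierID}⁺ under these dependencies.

Start with {Ingredient, KitchenStation, SupplierID}.
Ingredient → DishID, Price applies; add {DishID, Price} → now {DishID, Ingredient, KitchenStation, Price, SupplierID}.
No further FD applies.

{DishID, Ingredient, KitchenStation, Price, SupplierID}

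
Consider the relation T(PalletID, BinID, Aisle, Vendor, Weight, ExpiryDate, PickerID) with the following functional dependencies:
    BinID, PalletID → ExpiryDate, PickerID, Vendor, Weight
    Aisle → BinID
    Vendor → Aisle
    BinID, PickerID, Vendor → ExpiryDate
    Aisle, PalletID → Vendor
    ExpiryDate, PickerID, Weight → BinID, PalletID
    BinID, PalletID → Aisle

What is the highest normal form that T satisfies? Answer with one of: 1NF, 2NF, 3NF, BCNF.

Candidate keys: {Aisle, PalletID}, {BinID, PalletID}, {ExpiryDate, PickerID, Weight}, {PalletID, Vendor}, {PickerID, Vendor, Weight}. Prime attributes: {Aisle, BinID, ExpiryDate, PalletID, PickerID, Vendor, Weight}.
Aisle → BinID: {Aisle}⁺ = {Aisle, BinID}, which is not all of the attributes, so the left side is not a superkey — BCNF is violated.
But every attribute on its right side ({BinID}) is prime, and the same holds for every other non-superkey FD, so 3NF still holds.

3NF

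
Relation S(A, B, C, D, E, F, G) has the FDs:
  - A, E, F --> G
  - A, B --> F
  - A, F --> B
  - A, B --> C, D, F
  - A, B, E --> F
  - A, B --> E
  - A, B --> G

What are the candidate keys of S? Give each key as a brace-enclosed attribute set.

Attributes never on any right-hand side: {A} — every candidate key must contain it.
Closure of {A, B} is {A, B, C, D, E, F, G}, the whole schema; {A, B} is a candidate key.
Closure of {A, F} is {A, B, C, D, E, F, G}, the whole schema; {A, F} is a candidate key.
No proper subset of any of these is a key, and no other minimal superkey exists.

{A, B}, {A, F}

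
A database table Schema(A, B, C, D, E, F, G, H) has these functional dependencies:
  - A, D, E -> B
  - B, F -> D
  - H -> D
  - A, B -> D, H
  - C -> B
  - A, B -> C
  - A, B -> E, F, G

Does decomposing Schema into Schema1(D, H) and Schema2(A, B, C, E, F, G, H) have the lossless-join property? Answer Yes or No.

Yes

Common attributes: {H}; their closure is {D, H}.
Since Schema1 ⊆ {D, H}, the intersection is a superkey of Schema1; the decomposition is lossless.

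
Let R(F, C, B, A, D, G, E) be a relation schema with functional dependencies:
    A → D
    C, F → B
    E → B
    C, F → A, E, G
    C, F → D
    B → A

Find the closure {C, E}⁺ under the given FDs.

Start with {C, E}.
E → B applies; add {B} → now {B, C, E}.
B → A applies; add {A} → now {A, B, C, E}.
A → D applies; add {D} → now {A, B, C, D, E}.
No further FD applies.

{A, B, C, D, E}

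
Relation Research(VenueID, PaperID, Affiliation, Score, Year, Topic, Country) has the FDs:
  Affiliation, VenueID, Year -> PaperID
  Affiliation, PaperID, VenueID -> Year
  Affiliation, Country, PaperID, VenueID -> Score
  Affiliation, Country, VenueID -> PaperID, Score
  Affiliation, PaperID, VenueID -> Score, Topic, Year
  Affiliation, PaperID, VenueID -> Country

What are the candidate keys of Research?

{Affiliation, Country, VenueID}, {Affiliation, PaperID, VenueID}, {Affiliation, VenueID, Year}

No FD produces {Affiliation, VenueID}, so they must be in every candidate key.
{Affiliation, Country, VenueID}⁺ = {Affiliation, Country, PaperID, Score, Topic, VenueID, Year}, which is every attribute, so {Affiliation, Country, VenueID} is a candidate key.
{Affiliation, PaperID, VenueID}⁺ = {Affiliation, Country, PaperID, Score, Topic, VenueID, Year}, which is every attribute, so {Affiliation, PaperID, VenueID} is a candidate key.
{Affiliation, VenueID, Year}⁺ = {Affiliation, Country, PaperID, Score, Topic, VenueID, Year}, which is every attribute, so {Affiliation, VenueID, Year} is a candidate key.
Any other superkey properly contains one of these, so there are no further candidate keys.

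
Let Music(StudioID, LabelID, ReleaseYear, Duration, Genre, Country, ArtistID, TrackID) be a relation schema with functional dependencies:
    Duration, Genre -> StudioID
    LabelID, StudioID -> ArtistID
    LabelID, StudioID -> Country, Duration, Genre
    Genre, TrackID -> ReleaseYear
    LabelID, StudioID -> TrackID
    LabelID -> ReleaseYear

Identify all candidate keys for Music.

{LabelID} never appears on the right of any FD, so every key must include it.
{LabelID, StudioID}⁺ = {ArtistID, Country, Duration, Genre, LabelID, ReleaseYear, StudioID, TrackID}, which is every attribute, so {LabelID, StudioID} is a candidate key.
{Duration, Genre, LabelID}⁺ = {ArtistID, Country, Duration, Genre, LabelID, ReleaseYear, StudioID, TrackID}, which is every attribute, so {Duration, Genre, LabelID} is a candidate key.
Any other superkey properly contains one of these, so there are no further candidate keys.

{Duration, Genre, LabelID}, {LabelID, StudioID}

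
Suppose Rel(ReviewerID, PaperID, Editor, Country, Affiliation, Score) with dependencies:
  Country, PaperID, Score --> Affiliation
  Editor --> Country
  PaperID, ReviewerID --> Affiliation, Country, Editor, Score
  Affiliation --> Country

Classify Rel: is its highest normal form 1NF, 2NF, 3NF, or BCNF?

Candidate key: {PaperID, ReviewerID}. Prime attributes: {PaperID, ReviewerID}.
Country, PaperID, Score --> Affiliation breaks BCNF: {Country, PaperID, Score}⁺ = {Affiliation, Country, PaperID, Score}, so {Country, PaperID, Score} is not a superkey.
Country, PaperID, Score --> Affiliation has non-prime {Affiliation} on the right and a non-superkey on the left, so 3NF fails.
No proper subset of a key has a non-prime attribute in its closure, so there is no partial dependency; 2NF holds.

2NF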